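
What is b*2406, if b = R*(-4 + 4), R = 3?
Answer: 0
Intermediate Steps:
b = 0 (b = 3*(-4 + 4) = 3*0 = 0)
b*2406 = 0*2406 = 0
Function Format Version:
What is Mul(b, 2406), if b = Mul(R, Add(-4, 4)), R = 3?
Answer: 0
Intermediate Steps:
b = 0 (b = Mul(3, Add(-4, 4)) = Mul(3, 0) = 0)
Mul(b, 2406) = Mul(0, 2406) = 0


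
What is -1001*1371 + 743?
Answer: -1371628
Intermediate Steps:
-1001*1371 + 743 = -1372371 + 743 = -1371628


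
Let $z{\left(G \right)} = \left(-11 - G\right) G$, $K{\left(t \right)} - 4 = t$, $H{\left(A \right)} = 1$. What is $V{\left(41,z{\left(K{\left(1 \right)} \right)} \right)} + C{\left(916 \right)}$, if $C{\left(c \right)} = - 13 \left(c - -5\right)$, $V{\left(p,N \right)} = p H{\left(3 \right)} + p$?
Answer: $-11891$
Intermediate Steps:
$K{\left(t \right)} = 4 + t$
$z{\left(G \right)} = G \left(-11 - G\right)$
$V{\left(p,N \right)} = 2 p$ ($V{\left(p,N \right)} = p 1 + p = p + p = 2 p$)
$C{\left(c \right)} = -65 - 13 c$ ($C{\left(c \right)} = - 13 \left(c + 5\right) = - 13 \left(5 + c\right) = -65 - 13 c$)
$V{\left(41,z{\left(K{\left(1 \right)} \right)} \right)} + C{\left(916 \right)} = 2 \cdot 41 - 11973 = 82 - 11973 = -11891$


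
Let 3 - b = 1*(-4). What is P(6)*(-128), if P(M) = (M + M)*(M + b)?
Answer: -19968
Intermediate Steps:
b = 7 (b = 3 - (-4) = 3 - 1*(-4) = 3 + 4 = 7)
P(M) = 2*M*(7 + M) (P(M) = (M + M)*(M + 7) = (2*M)*(7 + M) = 2*M*(7 + M))
P(6)*(-128) = (2*6*(7 + 6))*(-128) = (2*6*13)*(-128) = 156*(-128) = -19968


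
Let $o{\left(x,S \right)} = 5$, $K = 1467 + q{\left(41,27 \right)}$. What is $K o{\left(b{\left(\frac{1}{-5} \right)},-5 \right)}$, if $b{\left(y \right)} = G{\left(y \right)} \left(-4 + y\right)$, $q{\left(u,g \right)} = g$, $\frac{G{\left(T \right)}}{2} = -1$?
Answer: $7470$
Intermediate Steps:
$G{\left(T \right)} = -2$ ($G{\left(T \right)} = 2 \left(-1\right) = -2$)
$b{\left(y \right)} = 8 - 2 y$ ($b{\left(y \right)} = - 2 \left(-4 + y\right) = 8 - 2 y$)
$K = 1494$ ($K = 1467 + 27 = 1494$)
$K o{\left(b{\left(\frac{1}{-5} \right)},-5 \right)} = 1494 \cdot 5 = 7470$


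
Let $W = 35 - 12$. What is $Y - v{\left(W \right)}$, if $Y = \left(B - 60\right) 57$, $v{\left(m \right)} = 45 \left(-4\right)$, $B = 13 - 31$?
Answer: $-4266$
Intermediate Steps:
$B = -18$
$W = 23$ ($W = 35 - 12 = 23$)
$v{\left(m \right)} = -180$
$Y = -4446$ ($Y = \left(-18 - 60\right) 57 = \left(-78\right) 57 = -4446$)
$Y - v{\left(W \right)} = -4446 - -180 = -4446 + 180 = -4266$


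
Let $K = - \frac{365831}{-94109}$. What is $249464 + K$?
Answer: $\frac{23477173407}{94109} \approx 2.4947 \cdot 10^{5}$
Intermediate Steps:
$K = \frac{365831}{94109}$ ($K = \left(-365831\right) \left(- \frac{1}{94109}\right) = \frac{365831}{94109} \approx 3.8873$)
$249464 + K = 249464 + \frac{365831}{94109} = \frac{23477173407}{94109}$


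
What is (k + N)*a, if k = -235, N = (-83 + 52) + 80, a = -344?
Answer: 63984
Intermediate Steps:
N = 49 (N = -31 + 80 = 49)
(k + N)*a = (-235 + 49)*(-344) = -186*(-344) = 63984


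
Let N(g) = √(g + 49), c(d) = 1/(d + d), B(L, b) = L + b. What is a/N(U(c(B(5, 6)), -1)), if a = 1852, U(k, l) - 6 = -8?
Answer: 1852*√47/47 ≈ 270.14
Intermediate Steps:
c(d) = 1/(2*d)
U(k, l) = -2 (U(k, l) = 6 - 8 = -2)
N(g) = √(49 + g)
a/N(U(c(B(5, 6)), -1)) = 1852/(√(49 - 2)) = 1852/(√47) = 1852*(√47/47) = 1852*√47/47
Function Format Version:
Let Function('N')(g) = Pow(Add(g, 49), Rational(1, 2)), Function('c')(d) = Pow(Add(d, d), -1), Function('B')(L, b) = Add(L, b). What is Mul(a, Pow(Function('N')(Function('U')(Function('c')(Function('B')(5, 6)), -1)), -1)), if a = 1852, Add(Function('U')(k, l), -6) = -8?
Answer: Mul(Rational(1852, 47), Pow(47, Rational(1, 2))) ≈ 270.14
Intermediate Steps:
Function('c')(d) = Mul(Rational(1, 2), Pow(d, -1)) (Function('c')(d) = Pow(Mul(2, d), -1) = Mul(Rational(1, 2), Pow(d, -1)))
Function('U')(k, l) = -2 (Function('U')(k, l) = Add(6, -8) = -2)
Function('N')(g) = Pow(Add(49, g), Rational(1, 2))
Mul(a, Pow(Function('N')(Function('U')(Function('c')(Function('B')(5, 6)), -1)), -1)) = Mul(1852, Pow(Pow(Add(49, -2), Rational(1, 2)), -1)) = Mul(1852, Pow(Pow(47, Rational(1, 2)), -1)) = Mul(1852, Mul(Rational(1, 47), Pow(47, Rational(1, 2)))) = Mul(Rational(1852, 47), Pow(47, Rational(1, 2)))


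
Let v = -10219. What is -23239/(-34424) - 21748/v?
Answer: 986132493/351778856 ≈ 2.8033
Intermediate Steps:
-23239/(-34424) - 21748/v = -23239/(-34424) - 21748/(-10219) = -23239*(-1/34424) - 21748*(-1/10219) = 23239/34424 + 21748/10219 = 986132493/351778856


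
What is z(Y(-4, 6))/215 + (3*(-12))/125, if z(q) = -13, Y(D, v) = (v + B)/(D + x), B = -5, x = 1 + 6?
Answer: -1873/5375 ≈ -0.34846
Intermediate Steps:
x = 7
Y(D, v) = (-5 + v)/(7 + D) (Y(D, v) = (v - 5)/(D + 7) = (-5 + v)/(7 + D))
z(Y(-4, 6))/215 + (3*(-12))/125 = -13/215 + (3*(-12))/125 = -13*1/215 - 36*1/125 = -13/215 - 36/125 = -1873/5375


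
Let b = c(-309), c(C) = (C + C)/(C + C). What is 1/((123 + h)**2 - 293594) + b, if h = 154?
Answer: 216864/216865 ≈ 1.0000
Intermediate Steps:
c(C) = 1 (c(C) = (2*C)/((2*C)) = (2*C)*(1/(2*C)) = 1)
b = 1
1/((123 + h)**2 - 293594) + b = 1/((123 + 154)**2 - 293594) + 1 = 1/(277**2 - 293594) + 1 = 1/(76729 - 293594) + 1 = 1/(-216865) + 1 = -1/216865 + 1 = 216864/216865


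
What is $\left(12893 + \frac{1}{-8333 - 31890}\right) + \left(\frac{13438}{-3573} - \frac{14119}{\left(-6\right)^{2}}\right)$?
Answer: $\frac{7184139956411}{574867116} \approx 12497.0$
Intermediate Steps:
$\left(12893 + \frac{1}{-8333 - 31890}\right) + \left(\frac{13438}{-3573} - \frac{14119}{\left(-6\right)^{2}}\right) = \left(12893 + \frac{1}{-40223}\right) + \left(13438 \left(- \frac{1}{3573}\right) - \frac{14119}{36}\right) = \left(12893 - \frac{1}{40223}\right) - \frac{5658995}{14292} = \frac{518595138}{40223} - \frac{5658995}{14292} = \frac{7184139956411}{574867116}$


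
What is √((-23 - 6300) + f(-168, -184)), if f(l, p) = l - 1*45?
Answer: 2*I*√1634 ≈ 80.846*I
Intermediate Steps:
f(l, p) = -45 + l (f(l, p) = l - 45 = -45 + l)
√((-23 - 6300) + f(-168, -184)) = √((-23 - 6300) + (-45 - 168)) = √(-6323 - 213) = √(-6536) = 2*I*√1634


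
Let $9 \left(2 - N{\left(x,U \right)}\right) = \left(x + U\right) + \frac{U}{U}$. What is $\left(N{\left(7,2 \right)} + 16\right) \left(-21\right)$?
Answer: $- \frac{1064}{3} \approx -354.67$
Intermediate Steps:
$N{\left(x,U \right)} = \frac{17}{9} - \frac{U}{9} - \frac{x}{9}$ ($N{\left(x,U \right)} = 2 - \frac{\left(x + U\right) + \frac{U}{U}}{9} = 2 - \frac{\left(U + x\right) + 1}{9} = 2 - \frac{1 + U + x}{9} = 2 - \left(\frac{1}{9} + \frac{U}{9} + \frac{x}{9}\right) = \frac{17}{9} - \frac{U}{9} - \frac{x}{9}$)
$\left(N{\left(7,2 \right)} + 16\right) \left(-21\right) = \left(\left(\frac{17}{9} - \frac{2}{9} - \frac{7}{9}\right) + 16\right) \left(-21\right) = \left(\frac{8}{9} + 16\right) \left(-21\right) = \frac{152}{9} \left(-21\right) = - \frac{1064}{3}$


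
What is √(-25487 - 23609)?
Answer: 38*I*√34 ≈ 221.58*I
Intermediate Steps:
√(-25487 - 23609) = √(-49096) = 38*I*√34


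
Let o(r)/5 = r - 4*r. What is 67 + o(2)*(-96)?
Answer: 2947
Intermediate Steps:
o(r) = -15*r (o(r) = 5*(r - 4*r) = 5*(-3*r) = -15*r)
67 + o(2)*(-96) = 67 - 15*2*(-96) = 67 - 30*(-96) = 67 + 2880 = 2947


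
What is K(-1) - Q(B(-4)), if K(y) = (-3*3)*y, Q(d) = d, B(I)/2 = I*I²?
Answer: 137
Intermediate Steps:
B(I) = 2*I³ (B(I) = 2*(I*I²) = 2*I³)
K(y) = -9*y
K(-1) - Q(B(-4)) = -9*(-1) - 2*(-4)³ = 9 - 2*(-64) = 9 - 1*(-128) = 9 + 128 = 137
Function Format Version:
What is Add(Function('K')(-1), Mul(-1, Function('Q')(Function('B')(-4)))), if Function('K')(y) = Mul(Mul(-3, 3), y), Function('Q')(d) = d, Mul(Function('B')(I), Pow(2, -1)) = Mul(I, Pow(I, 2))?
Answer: 137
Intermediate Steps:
Function('B')(I) = Mul(2, Pow(I, 3)) (Function('B')(I) = Mul(2, Mul(I, Pow(I, 2))) = Mul(2, Pow(I, 3)))
Function('K')(y) = Mul(-9, y)
Add(Function('K')(-1), Mul(-1, Function('Q')(Function('B')(-4)))) = Add(Mul(-9, -1), Mul(-1, Mul(2, Pow(-4, 3)))) = Add(9, Mul(-1, Mul(2, -64))) = Add(9, Mul(-1, -128)) = Add(9, 128) = 137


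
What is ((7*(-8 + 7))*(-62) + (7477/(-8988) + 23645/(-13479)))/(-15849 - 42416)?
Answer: -1161454925/156861359284 ≈ -0.0074043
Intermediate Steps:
((7*(-8 + 7))*(-62) + (7477/(-8988) + 23645/(-13479)))/(-15849 - 42416) = ((7*(-1))*(-62) + (7477*(-1/8988) + 23645*(-1/13479)))/(-58265) = (-7*(-62) + (-7477/8988 - 23645/13479))*(-1/58265) = (434 - 34811527/13461028)*(-1/58265) = (5807274625/13461028)*(-1/58265) = -1161454925/156861359284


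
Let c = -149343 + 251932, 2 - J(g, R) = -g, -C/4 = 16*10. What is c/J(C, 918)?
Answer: -102589/638 ≈ -160.80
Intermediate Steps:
C = -640 (C = -64*10 = -4*160 = -640)
J(g, R) = 2 + g (J(g, R) = 2 - (-1)*g = 2 + g)
c = 102589
c/J(C, 918) = 102589/(2 - 640) = 102589/(-638) = 102589*(-1/638) = -102589/638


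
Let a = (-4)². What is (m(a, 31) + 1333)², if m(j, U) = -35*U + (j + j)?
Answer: 78400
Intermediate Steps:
a = 16
m(j, U) = -35*U + 2*j
(m(a, 31) + 1333)² = ((-35*31 + 2*16) + 1333)² = ((-1085 + 32) + 1333)² = (-1053 + 1333)² = 280² = 78400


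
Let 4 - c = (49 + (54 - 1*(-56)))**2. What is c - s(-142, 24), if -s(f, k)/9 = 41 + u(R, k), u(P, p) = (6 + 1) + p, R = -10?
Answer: -24629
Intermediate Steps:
u(P, p) = 7 + p
c = -25277 (c = 4 - (49 + (54 - 1*(-56)))**2 = 4 - (49 + (54 + 56))**2 = 4 - (49 + 110)**2 = 4 - 1*159**2 = 4 - 1*25281 = 4 - 25281 = -25277)
s(f, k) = -432 - 9*k (s(f, k) = -9*(41 + (7 + k)) = -9*(48 + k) = -432 - 9*k)
c - s(-142, 24) = -25277 - (-432 - 9*24) = -25277 - (-432 - 216) = -25277 - 1*(-648) = -25277 + 648 = -24629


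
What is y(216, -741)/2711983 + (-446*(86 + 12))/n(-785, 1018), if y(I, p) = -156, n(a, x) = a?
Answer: 118535230504/2128906655 ≈ 55.679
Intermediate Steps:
y(216, -741)/2711983 + (-446*(86 + 12))/n(-785, 1018) = -156/2711983 - 446*(86 + 12)/(-785) = -156*1/2711983 - 446*98*(-1/785) = -156/2711983 - 43708*(-1/785) = -156/2711983 + 43708/785 = 118535230504/2128906655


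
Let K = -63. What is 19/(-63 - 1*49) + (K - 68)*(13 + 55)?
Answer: -997715/112 ≈ -8908.2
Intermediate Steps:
19/(-63 - 1*49) + (K - 68)*(13 + 55) = 19/(-63 - 1*49) + (-63 - 68)*(13 + 55) = 19/(-63 - 49) - 131*68 = 19/(-112) - 8908 = -1/112*19 - 8908 = -19/112 - 8908 = -997715/112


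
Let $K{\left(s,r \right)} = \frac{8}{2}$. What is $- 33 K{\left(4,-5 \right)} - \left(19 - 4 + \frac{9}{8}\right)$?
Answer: $- \frac{1185}{8} \approx -148.13$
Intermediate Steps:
$K{\left(s,r \right)} = 4$ ($K{\left(s,r \right)} = 8 \cdot \frac{1}{2} = 4$)
$- 33 K{\left(4,-5 \right)} - \left(19 - 4 + \frac{9}{8}\right) = \left(-33\right) 4 - \left(19 - 4 + \frac{9}{8}\right) = -132 - \left(19 - 4 + \frac{9}{8}\right) = -132 - \frac{129}{8} = - \frac{1185}{8}$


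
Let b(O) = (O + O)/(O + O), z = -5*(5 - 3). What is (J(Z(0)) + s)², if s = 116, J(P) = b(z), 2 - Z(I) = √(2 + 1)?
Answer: 13689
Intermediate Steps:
z = -10 (z = -5*2 = -10)
Z(I) = 2 - √3 (Z(I) = 2 - √(2 + 1) = 2 - √3)
b(O) = 1 (b(O) = (2*O)/((2*O)) = (2*O)*(1/(2*O)) = 1)
J(P) = 1
(J(Z(0)) + s)² = (1 + 116)² = 117² = 13689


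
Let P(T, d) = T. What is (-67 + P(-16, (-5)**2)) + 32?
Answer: -51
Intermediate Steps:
(-67 + P(-16, (-5)**2)) + 32 = (-67 - 16) + 32 = -83 + 32 = -51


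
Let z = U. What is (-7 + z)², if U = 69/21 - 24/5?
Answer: 88804/1225 ≈ 72.493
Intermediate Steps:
U = -53/35 (U = 69*(1/21) - 24*⅕ = 23/7 - 24/5 = -53/35 ≈ -1.5143)
z = -53/35 ≈ -1.5143
(-7 + z)² = (-7 - 53/35)² = (-298/35)² = 88804/1225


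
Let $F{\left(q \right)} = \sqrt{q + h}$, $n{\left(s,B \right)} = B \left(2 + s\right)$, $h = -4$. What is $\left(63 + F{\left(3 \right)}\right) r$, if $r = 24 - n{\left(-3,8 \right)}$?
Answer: $2016 + 32 i \approx 2016.0 + 32.0 i$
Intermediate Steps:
$r = 32$ ($r = 24 - 8 \left(2 - 3\right) = 24 - 8 \left(-1\right) = 24 - -8 = 24 + 8 = 32$)
$F{\left(q \right)} = \sqrt{-4 + q}$ ($F{\left(q \right)} = \sqrt{q - 4} = \sqrt{-4 + q}$)
$\left(63 + F{\left(3 \right)}\right) r = \left(63 + \sqrt{-4 + 3}\right) 32 = \left(63 + \sqrt{-1}\right) 32 = \left(63 + i\right) 32 = 2016 + 32 i$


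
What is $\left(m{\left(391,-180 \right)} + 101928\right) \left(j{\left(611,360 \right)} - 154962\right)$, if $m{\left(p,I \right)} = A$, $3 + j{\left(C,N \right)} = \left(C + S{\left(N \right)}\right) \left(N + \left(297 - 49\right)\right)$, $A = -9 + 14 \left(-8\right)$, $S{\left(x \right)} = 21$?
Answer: $23343428837$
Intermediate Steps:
$A = -121$ ($A = -9 - 112 = -121$)
$j{\left(C,N \right)} = -3 + \left(21 + C\right) \left(248 + N\right)$ ($j{\left(C,N \right)} = -3 + \left(C + 21\right) \left(N + \left(297 - 49\right)\right) = -3 + \left(21 + C\right) \left(N + 248\right) = -3 + \left(21 + C\right) \left(248 + N\right)$)
$m{\left(p,I \right)} = -121$
$\left(m{\left(391,-180 \right)} + 101928\right) \left(j{\left(611,360 \right)} - 154962\right) = \left(-121 + 101928\right) \left(\left(5205 + 21 \cdot 360 + 248 \cdot 611 + 611 \cdot 360\right) - 154962\right) = 101807 \left(\left(5205 + 7560 + 151528 + 219960\right) - 154962\right) = 101807 \left(384253 - 154962\right) = 101807 \cdot 229291 = 23343428837$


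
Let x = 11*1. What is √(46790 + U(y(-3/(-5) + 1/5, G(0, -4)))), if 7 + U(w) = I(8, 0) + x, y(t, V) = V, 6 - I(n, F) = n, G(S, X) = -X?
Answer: 2*√11698 ≈ 216.31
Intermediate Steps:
I(n, F) = 6 - n
x = 11
U(w) = 2 (U(w) = -7 + ((6 - 1*8) + 11) = -7 + ((6 - 8) + 11) = -7 + (-2 + 11) = -7 + 9 = 2)
√(46790 + U(y(-3/(-5) + 1/5, G(0, -4)))) = √(46790 + 2) = √46792 = 2*√11698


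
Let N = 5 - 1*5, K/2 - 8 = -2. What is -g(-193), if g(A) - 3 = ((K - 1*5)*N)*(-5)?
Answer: -3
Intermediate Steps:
K = 12 (K = 16 + 2*(-2) = 16 - 4 = 12)
N = 0 (N = 5 - 5 = 0)
g(A) = 3 (g(A) = 3 + ((12 - 1*5)*0)*(-5) = 3 + ((12 - 5)*0)*(-5) = 3 + (7*0)*(-5) = 3 + 0*(-5) = 3 + 0 = 3)
-g(-193) = -1*3 = -3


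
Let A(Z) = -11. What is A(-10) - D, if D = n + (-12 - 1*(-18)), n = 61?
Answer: -78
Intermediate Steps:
D = 67 (D = 61 + (-12 - 1*(-18)) = 61 + (-12 + 18) = 61 + 6 = 67)
A(-10) - D = -11 - 1*67 = -11 - 67 = -78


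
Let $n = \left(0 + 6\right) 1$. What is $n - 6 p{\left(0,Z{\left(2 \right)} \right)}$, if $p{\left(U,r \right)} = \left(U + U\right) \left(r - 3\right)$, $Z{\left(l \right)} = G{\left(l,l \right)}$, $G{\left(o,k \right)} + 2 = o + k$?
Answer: $6$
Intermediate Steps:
$G{\left(o,k \right)} = -2 + k + o$ ($G{\left(o,k \right)} = -2 + \left(o + k\right) = -2 + \left(k + o\right) = -2 + k + o$)
$Z{\left(l \right)} = -2 + 2 l$ ($Z{\left(l \right)} = -2 + l + l = -2 + 2 l$)
$p{\left(U,r \right)} = 2 U \left(-3 + r\right)$
$n = 6$ ($n = 6 \cdot 1 = 6$)
$n - 6 p{\left(0,Z{\left(2 \right)} \right)} = 6 - 6 \cdot 2 \cdot 0 \left(-3 + \left(-2 + 2 \cdot 2\right)\right) = 6 - 6 \cdot 2 \cdot 0 \left(-3 + \left(-2 + 4\right)\right) = 6 - 6 \cdot 2 \cdot 0 \left(-3 + 2\right) = 6 - 6 \cdot 2 \cdot 0 \left(-1\right) = 6 - 0 = 6 + 0 = 6$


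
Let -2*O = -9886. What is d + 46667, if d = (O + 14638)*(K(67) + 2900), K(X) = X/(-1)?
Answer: 55519640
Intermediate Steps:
O = 4943 (O = -½*(-9886) = 4943)
K(X) = -X (K(X) = X*(-1) = -X)
d = 55472973 (d = (4943 + 14638)*(-1*67 + 2900) = 19581*(-67 + 2900) = 19581*2833 = 55472973)
d + 46667 = 55472973 + 46667 = 55519640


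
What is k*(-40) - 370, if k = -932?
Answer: 36910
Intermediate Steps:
k*(-40) - 370 = -932*(-40) - 370 = 37280 - 370 = 36910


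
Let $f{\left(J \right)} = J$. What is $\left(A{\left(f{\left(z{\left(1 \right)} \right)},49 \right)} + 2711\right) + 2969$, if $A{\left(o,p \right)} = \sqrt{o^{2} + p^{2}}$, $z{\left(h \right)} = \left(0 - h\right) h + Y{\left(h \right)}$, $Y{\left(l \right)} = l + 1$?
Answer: $5680 + \sqrt{2402} \approx 5729.0$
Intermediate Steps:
$Y{\left(l \right)} = 1 + l$
$z{\left(h \right)} = 1 + h - h^{2}$ ($z{\left(h \right)} = \left(0 - h\right) h + \left(1 + h\right) = - h h + \left(1 + h\right) = - h^{2} + \left(1 + h\right) = 1 + h - h^{2}$)
$\left(A{\left(f{\left(z{\left(1 \right)} \right)},49 \right)} + 2711\right) + 2969 = \left(\sqrt{\left(1 + 1 - 1^{2}\right)^{2} + 49^{2}} + 2711\right) + 2969 = \left(\sqrt{\left(1 + 1 - 1\right)^{2} + 2401} + 2711\right) + 2969 = \left(\sqrt{1^{2} + 2401} + 2711\right) + 2969 = \left(\sqrt{1 + 2401} + 2711\right) + 2969 = \left(\sqrt{2402} + 2711\right) + 2969 = \left(2711 + \sqrt{2402}\right) + 2969 = 5680 + \sqrt{2402}$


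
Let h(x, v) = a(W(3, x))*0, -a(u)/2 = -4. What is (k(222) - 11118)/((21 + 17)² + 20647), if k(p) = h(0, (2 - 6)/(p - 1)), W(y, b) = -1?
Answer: -11118/22091 ≈ -0.50328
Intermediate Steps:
a(u) = 8 (a(u) = -2*(-4) = 8)
h(x, v) = 0 (h(x, v) = 8*0 = 0)
k(p) = 0
(k(222) - 11118)/((21 + 17)² + 20647) = (0 - 11118)/((21 + 17)² + 20647) = -11118/(38² + 20647) = -11118/(1444 + 20647) = -11118/22091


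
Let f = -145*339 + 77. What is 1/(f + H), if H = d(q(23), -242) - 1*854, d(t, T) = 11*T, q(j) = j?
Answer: -1/52594 ≈ -1.9014e-5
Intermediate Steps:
f = -49078 (f = -49155 + 77 = -49078)
H = -3516 (H = 11*(-242) - 1*854 = -2662 - 854 = -3516)
1/(f + H) = 1/(-49078 - 3516) = 1/(-52594) = -1/52594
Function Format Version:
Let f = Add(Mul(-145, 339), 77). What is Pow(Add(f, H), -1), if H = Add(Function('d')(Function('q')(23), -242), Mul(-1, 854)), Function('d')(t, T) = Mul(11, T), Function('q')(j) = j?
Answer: Rational(-1, 52594) ≈ -1.9014e-5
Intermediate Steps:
f = -49078 (f = Add(-49155, 77) = -49078)
H = -3516 (H = Add(Mul(11, -242), Mul(-1, 854)) = Add(-2662, -854) = -3516)
Pow(Add(f, H), -1) = Pow(Add(-49078, -3516), -1) = Pow(-52594, -1) = Rational(-1, 52594)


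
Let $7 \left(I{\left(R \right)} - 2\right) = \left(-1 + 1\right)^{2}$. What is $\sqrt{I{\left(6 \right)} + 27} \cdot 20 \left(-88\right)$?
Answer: $- 1760 \sqrt{29} \approx -9477.9$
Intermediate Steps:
$I{\left(R \right)} = 2$ ($I{\left(R \right)} = 2 + \frac{\left(-1 + 1\right)^{2}}{7} = 2 + \frac{0^{2}}{7} = 2 + \frac{1}{7} \cdot 0 = 2 + 0 = 2$)
$\sqrt{I{\left(6 \right)} + 27} \cdot 20 \left(-88\right) = \sqrt{2 + 27} \cdot 20 \left(-88\right) = \sqrt{29} \cdot 20 \left(-88\right) = 20 \sqrt{29} \left(-88\right) = - 1760 \sqrt{29}$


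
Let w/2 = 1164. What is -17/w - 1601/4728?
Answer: -26441/76436 ≈ -0.34592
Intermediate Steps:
w = 2328 (w = 2*1164 = 2328)
-17/w - 1601/4728 = -17/2328 - 1601/4728 = -26441/76436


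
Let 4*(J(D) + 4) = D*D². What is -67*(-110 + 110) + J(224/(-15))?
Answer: -2823356/3375 ≈ -836.55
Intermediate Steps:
J(D) = -4 + D³/4 (J(D) = -4 + (D*D²)/4 = -4 + D³/4)
-67*(-110 + 110) + J(224/(-15)) = -67*(-110 + 110) + (-4 + (224/(-15))³/4) = -67*0 + (-4 + (224*(-1/15))³/4) = 0 + (-4 + (-224/15)³/4) = 0 + (-4 + (¼)*(-11239424/3375)) = 0 + (-4 - 2809856/3375) = 0 - 2823356/3375 = -2823356/3375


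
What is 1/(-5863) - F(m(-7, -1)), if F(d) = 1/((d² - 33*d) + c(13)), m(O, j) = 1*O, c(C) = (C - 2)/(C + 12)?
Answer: -3746/1002573 ≈ -0.0037364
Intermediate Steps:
c(C) = (-2 + C)/(12 + C)
m(O, j) = O
F(d) = 1/(11/25 + d² - 33*d) (F(d) = 1/((d² - 33*d) + (-2 + 13)/(12 + 13)) = 1/((d² - 33*d) + 11/25) = 1/(11/25 + d² - 33*d))
1/(-5863) - F(m(-7, -1)) = 1/(-5863) - 25/(11 - 825*(-7) + 25*(-7)²) = -1/5863 - 25/(11 + 5775 + 25*49) = -1/5863 - 25/(11 + 5775 + 1225) = -1/5863 - 25/7011 = -3746/1002573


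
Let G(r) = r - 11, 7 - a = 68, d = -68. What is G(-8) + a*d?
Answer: 4129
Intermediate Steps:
a = -61 (a = 7 - 1*68 = 7 - 68 = -61)
G(r) = -11 + r
G(-8) + a*d = (-11 - 8) - 61*(-68) = -19 + 4148 = 4129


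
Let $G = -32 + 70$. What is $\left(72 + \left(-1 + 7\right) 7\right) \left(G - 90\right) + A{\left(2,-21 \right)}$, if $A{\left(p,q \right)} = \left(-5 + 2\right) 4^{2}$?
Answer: $-5976$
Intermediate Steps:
$G = 38$
$A{\left(p,q \right)} = -48$ ($A{\left(p,q \right)} = \left(-3\right) 16 = -48$)
$\left(72 + \left(-1 + 7\right) 7\right) \left(G - 90\right) + A{\left(2,-21 \right)} = \left(72 + \left(-1 + 7\right) 7\right) \left(38 - 90\right) - 48 = \left(72 + 6 \cdot 7\right) \left(38 - 90\right) - 48 = \left(72 + 42\right) \left(-52\right) - 48 = 114 \left(-52\right) - 48 = -5928 - 48 = -5976$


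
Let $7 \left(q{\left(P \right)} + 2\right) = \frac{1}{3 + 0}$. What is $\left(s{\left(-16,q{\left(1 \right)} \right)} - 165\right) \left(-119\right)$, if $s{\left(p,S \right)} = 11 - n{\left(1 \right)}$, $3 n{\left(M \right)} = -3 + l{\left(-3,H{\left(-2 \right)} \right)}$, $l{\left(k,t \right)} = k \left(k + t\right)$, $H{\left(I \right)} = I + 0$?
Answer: $18802$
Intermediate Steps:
$H{\left(I \right)} = I$
$n{\left(M \right)} = 4$ ($n{\left(M \right)} = \frac{-3 - 3 \left(-3 - 2\right)}{3} = \frac{-3 - -15}{3} = \frac{-3 + 15}{3} = \frac{1}{3} \cdot 12 = 4$)
$q{\left(P \right)} = - \frac{41}{21}$ ($q{\left(P \right)} = -2 + \frac{1}{7 \left(3 + 0\right)} = -2 + \frac{1}{7 \cdot 3} = -2 + \frac{1}{7} \cdot \frac{1}{3} = -2 + \frac{1}{21} = - \frac{41}{21}$)
$s{\left(p,S \right)} = 7$ ($s{\left(p,S \right)} = 11 - 4 = 7$)
$\left(s{\left(-16,q{\left(1 \right)} \right)} - 165\right) \left(-119\right) = \left(7 - 165\right) \left(-119\right) = \left(-158\right) \left(-119\right) = 18802$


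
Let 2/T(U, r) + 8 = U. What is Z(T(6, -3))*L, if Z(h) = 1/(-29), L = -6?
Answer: 6/29 ≈ 0.20690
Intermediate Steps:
T(U, r) = 2/(-8 + U)
Z(h) = -1/29
Z(T(6, -3))*L = -1/29*(-6) = 6/29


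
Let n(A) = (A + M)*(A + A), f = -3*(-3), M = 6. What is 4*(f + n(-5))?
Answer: -4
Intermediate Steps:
f = 9
n(A) = 2*A*(6 + A) (n(A) = (A + 6)*(A + A) = (6 + A)*(2*A) = 2*A*(6 + A))
4*(f + n(-5)) = 4*(9 + 2*(-5)*(6 - 5)) = 4*(9 + 2*(-5)*1) = 4*(9 - 10) = 4*(-1) = -4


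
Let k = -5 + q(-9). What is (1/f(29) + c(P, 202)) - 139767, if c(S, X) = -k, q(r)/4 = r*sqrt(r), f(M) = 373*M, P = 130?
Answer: -1511805553/10817 + 108*I ≈ -1.3976e+5 + 108.0*I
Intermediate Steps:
q(r) = 4*r**(3/2) (q(r) = 4*(r*sqrt(r)) = 4*r**(3/2))
k = -5 - 108*I (k = -5 + 4*(-9)**(3/2) = -5 + 4*(-27*I) = -5 - 108*I ≈ -5.0 - 108.0*I)
c(S, X) = 5 + 108*I (c(S, X) = -(-5 - 108*I) = 5 + 108*I)
(1/f(29) + c(P, 202)) - 139767 = (1/(373*29) + (5 + 108*I)) - 139767 = (1/10817 + (5 + 108*I)) - 139767 = (54086/10817 + 108*I) - 139767 = -1511805553/10817 + 108*I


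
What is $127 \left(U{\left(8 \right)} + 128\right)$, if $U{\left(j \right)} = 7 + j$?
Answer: $18161$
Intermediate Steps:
$127 \left(U{\left(8 \right)} + 128\right) = 127 \left(\left(7 + 8\right) + 128\right) = 127 \left(15 + 128\right) = 127 \cdot 143 = 18161$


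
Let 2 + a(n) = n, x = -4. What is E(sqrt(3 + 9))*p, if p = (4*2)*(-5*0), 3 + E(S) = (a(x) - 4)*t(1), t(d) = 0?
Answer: 0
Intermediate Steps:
a(n) = -2 + n
E(S) = -3 (E(S) = -3 + ((-2 - 4) - 4)*0 = -3 + (-6 - 4)*0 = -3 - 10*0 = -3 + 0 = -3)
p = 0 (p = 8*0 = 0)
E(sqrt(3 + 9))*p = -3*0 = 0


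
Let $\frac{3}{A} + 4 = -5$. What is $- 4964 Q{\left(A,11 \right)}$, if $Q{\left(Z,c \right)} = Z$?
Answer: $\frac{4964}{3} \approx 1654.7$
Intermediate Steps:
$A = - \frac{1}{3}$ ($A = \frac{3}{-4 - 5} = \frac{3}{-9} = 3 \left(- \frac{1}{9}\right) = - \frac{1}{3} \approx -0.33333$)
$- 4964 Q{\left(A,11 \right)} = \left(-4964\right) \left(- \frac{1}{3}\right) = \frac{4964}{3}$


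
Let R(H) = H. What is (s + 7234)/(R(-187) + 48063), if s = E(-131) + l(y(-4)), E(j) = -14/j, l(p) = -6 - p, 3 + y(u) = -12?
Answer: 948847/6271756 ≈ 0.15129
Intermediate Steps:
y(u) = -15 (y(u) = -3 - 12 = -15)
s = 1193/131 (s = -14/(-131) + (-6 - 1*(-15)) = -14*(-1/131) + (-6 + 15) = 14/131 + 9 = 1193/131 ≈ 9.1069)
(s + 7234)/(R(-187) + 48063) = (1193/131 + 7234)/(-187 + 48063) = (948847/131)/47876 = (948847/131)*(1/47876) = 948847/6271756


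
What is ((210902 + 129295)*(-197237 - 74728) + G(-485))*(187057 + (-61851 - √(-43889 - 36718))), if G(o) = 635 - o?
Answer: -11584268963377910 + 92521675985*I*√80607 ≈ -1.1584e+16 + 2.6268e+13*I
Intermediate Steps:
((210902 + 129295)*(-197237 - 74728) + G(-485))*(187057 + (-61851 - √(-43889 - 36718))) = ((210902 + 129295)*(-197237 - 74728) + (635 - 1*(-485)))*(187057 + (-61851 - √(-43889 - 36718))) = (340197*(-271965) + (635 + 485))*(187057 + (-61851 - √(-80607))) = (-92521677105 + 1120)*(187057 + (-61851 - I*√80607)) = -92521675985*(187057 + (-61851 - I*√80607)) = -92521675985*(125206 - I*√80607) = -11584268963377910 + 92521675985*I*√80607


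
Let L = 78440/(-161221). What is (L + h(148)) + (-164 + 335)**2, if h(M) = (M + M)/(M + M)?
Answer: 4714346042/161221 ≈ 29242.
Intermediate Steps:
h(M) = 1 (h(M) = (2*M)/((2*M)) = (2*M)*(1/(2*M)) = 1)
L = -78440/161221 (L = 78440*(-1/161221) = -78440/161221 ≈ -0.48654)
(L + h(148)) + (-164 + 335)**2 = (-78440/161221 + 1) + (-164 + 335)**2 = 82781/161221 + 171**2 = 82781/161221 + 29241 = 4714346042/161221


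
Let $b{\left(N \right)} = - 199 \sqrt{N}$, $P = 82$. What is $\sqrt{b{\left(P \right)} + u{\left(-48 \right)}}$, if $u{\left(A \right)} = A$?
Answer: $\sqrt{-48 - 199 \sqrt{82}} \approx 43.012 i$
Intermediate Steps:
$\sqrt{b{\left(P \right)} + u{\left(-48 \right)}} = \sqrt{- 199 \sqrt{82} - 48} = \sqrt{-48 - 199 \sqrt{82}}$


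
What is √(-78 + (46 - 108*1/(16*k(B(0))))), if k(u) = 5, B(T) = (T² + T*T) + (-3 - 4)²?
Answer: I*√3335/10 ≈ 5.7749*I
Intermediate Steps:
B(T) = 49 + 2*T² (B(T) = (T² + T²) + (-7)² = 2*T² + 49 = 49 + 2*T²)
√(-78 + (46 - 108*1/(16*k(B(0))))) = √(-78 + (46 - 108/(-4*(-4)*5))) = √(-78 + (46 - 108/(16*5))) = √(-78 + (46 - 108/80)) = √(-78 + (46 - 108*1/80)) = √(-78 + (46 - 27/20)) = √(-78 + 893/20) = √(-667/20) = I*√3335/10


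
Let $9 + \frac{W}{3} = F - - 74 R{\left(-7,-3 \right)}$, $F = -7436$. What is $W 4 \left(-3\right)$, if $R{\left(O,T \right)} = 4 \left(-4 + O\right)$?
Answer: $385236$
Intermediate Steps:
$R{\left(O,T \right)} = -16 + 4 O$
$W = -32103$ ($W = -27 + 3 \left(-7436 - - 74 \left(-16 + 4 \left(-7\right)\right)\right) = -27 + 3 \left(-7436 - - 74 \left(-16 - 28\right)\right) = -27 + 3 \left(-7436 - \left(-74\right) \left(-44\right)\right) = -27 + 3 \left(-7436 - 3256\right) = -27 + 3 \left(-10692\right) = -27 - 32076 = -32103$)
$W 4 \left(-3\right) = - 32103 \cdot 4 \left(-3\right) = \left(-32103\right) \left(-12\right) = 385236$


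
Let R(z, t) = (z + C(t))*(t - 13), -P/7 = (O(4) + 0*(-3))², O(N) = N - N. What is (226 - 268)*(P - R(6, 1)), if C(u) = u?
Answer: -3528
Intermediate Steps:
O(N) = 0
P = 0 (P = -7*(0 + 0*(-3))² = -7*(0 + 0)² = -7*0² = -7*0 = 0)
R(z, t) = (-13 + t)*(t + z) (R(z, t) = (z + t)*(t - 13) = (t + z)*(-13 + t) = (-13 + t)*(t + z))
(226 - 268)*(P - R(6, 1)) = (226 - 268)*(0 - (1² - 13*1 - 13*6 + 1*6)) = -42*(0 - (1 - 13 - 78 + 6)) = -42*(0 - 1*(-84)) = -42*(0 + 84) = -42*84 = -3528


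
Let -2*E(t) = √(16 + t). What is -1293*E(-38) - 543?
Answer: -543 + 1293*I*√22/2 ≈ -543.0 + 3032.4*I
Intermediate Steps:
E(t) = -√(16 + t)/2
-1293*E(-38) - 543 = -(-1293)*√(16 - 38)/2 - 543 = -(-1293)*√(-22)/2 - 543 = -(-1293)*I*√22/2 - 543 = 1293*I*√22/2 - 543 = -543 + 1293*I*√22/2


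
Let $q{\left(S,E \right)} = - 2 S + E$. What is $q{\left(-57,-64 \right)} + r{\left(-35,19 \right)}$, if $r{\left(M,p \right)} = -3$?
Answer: $47$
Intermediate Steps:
$q{\left(S,E \right)} = E - 2 S$
$q{\left(-57,-64 \right)} + r{\left(-35,19 \right)} = \left(-64 - -114\right) - 3 = \left(-64 + 114\right) - 3 = 50 - 3 = 47$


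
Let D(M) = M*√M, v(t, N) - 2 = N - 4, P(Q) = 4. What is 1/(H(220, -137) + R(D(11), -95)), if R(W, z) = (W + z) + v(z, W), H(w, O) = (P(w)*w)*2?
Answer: 1663/2760245 - 22*√11/2760245 ≈ 0.00057605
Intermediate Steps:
v(t, N) = -2 + N (v(t, N) = 2 + (N - 4) = 2 + (-4 + N) = -2 + N)
H(w, O) = 8*w (H(w, O) = (4*w)*2 = 8*w)
D(M) = M^(3/2)
R(W, z) = -2 + z + 2*W (R(W, z) = (W + z) + (-2 + W) = -2 + z + 2*W)
1/(H(220, -137) + R(D(11), -95)) = 1/(8*220 + (-2 - 95 + 2*11^(3/2))) = 1/(1760 + (-2 - 95 + 2*(11*√11))) = 1/(1760 + (-2 - 95 + 22*√11)) = 1/(1760 + (-97 + 22*√11)) = 1/(1663 + 22*√11)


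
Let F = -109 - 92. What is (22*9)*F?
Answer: -39798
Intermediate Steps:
F = -201
(22*9)*F = (22*9)*(-201) = 198*(-201) = -39798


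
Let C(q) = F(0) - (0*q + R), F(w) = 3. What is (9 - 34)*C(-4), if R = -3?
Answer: -150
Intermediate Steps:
C(q) = 6 (C(q) = 3 - (0*q - 3) = 3 - (0 - 3) = 3 - 1*(-3) = 3 + 3 = 6)
(9 - 34)*C(-4) = (9 - 34)*6 = -25*6 = -150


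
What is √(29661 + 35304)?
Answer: √64965 ≈ 254.88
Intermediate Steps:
√(29661 + 35304) = √64965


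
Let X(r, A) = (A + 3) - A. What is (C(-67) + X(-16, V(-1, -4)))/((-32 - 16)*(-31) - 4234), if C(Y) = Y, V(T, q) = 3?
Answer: 32/1373 ≈ 0.023307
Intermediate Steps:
X(r, A) = 3 (X(r, A) = (3 + A) - A = 3)
(C(-67) + X(-16, V(-1, -4)))/((-32 - 16)*(-31) - 4234) = (-67 + 3)/((-32 - 16)*(-31) - 4234) = -64/(-48*(-31) - 4234) = -64/(1488 - 4234) = -64/(-2746) = -64*(-1/2746) = 32/1373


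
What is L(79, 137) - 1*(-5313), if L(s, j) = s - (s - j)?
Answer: 5450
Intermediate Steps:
L(s, j) = j (L(s, j) = s + (j - s) = j)
L(79, 137) - 1*(-5313) = 137 - 1*(-5313) = 137 + 5313 = 5450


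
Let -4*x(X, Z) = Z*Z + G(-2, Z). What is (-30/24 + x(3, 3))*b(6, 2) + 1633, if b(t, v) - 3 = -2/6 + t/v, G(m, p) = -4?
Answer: 9713/6 ≈ 1618.8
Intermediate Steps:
x(X, Z) = 1 - Z²/4 (x(X, Z) = -(Z*Z - 4)/4 = -(Z² - 4)/4 = -(-4 + Z²)/4 = 1 - Z²/4)
b(t, v) = 8/3 + t/v (b(t, v) = 3 + (-2/6 + t/v) = 3 + (-2*⅙ + t/v) = 3 + (-⅓ + t/v) = 8/3 + t/v)
(-30/24 + x(3, 3))*b(6, 2) + 1633 = (-30/24 + (1 - ¼*3²))*(8/3 + 6/2) + 1633 = (-30*1/24 + (1 - ¼*9))*(8/3 + 6*(½)) + 1633 = (-5/4 + (1 - 9/4))*(8/3 + 3) + 1633 = (-5/4 - 5/4)*(17/3) + 1633 = -5/2*17/3 + 1633 = -85/6 + 1633 = 9713/6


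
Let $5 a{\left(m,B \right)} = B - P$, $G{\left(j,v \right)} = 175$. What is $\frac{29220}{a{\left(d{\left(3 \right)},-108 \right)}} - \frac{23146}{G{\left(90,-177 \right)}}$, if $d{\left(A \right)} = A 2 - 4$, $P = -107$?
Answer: $- \frac{25590646}{175} \approx -1.4623 \cdot 10^{5}$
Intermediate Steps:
$d{\left(A \right)} = -4 + 2 A$ ($d{\left(A \right)} = 2 A - 4 = -4 + 2 A$)
$a{\left(m,B \right)} = \frac{107}{5} + \frac{B}{5}$ ($a{\left(m,B \right)} = \frac{B - -107}{5} = \frac{B + 107}{5} = \frac{107 + B}{5} = \frac{107}{5} + \frac{B}{5}$)
$\frac{29220}{a{\left(d{\left(3 \right)},-108 \right)}} - \frac{23146}{G{\left(90,-177 \right)}} = \frac{29220}{\frac{107}{5} + \frac{1}{5} \left(-108\right)} - \frac{23146}{175} = \frac{29220}{\frac{107}{5} - \frac{108}{5}} - \frac{23146}{175} = \frac{29220}{- \frac{1}{5}} - \frac{23146}{175} = 29220 \left(-5\right) - \frac{23146}{175} = -146100 - \frac{23146}{175} = - \frac{25590646}{175}$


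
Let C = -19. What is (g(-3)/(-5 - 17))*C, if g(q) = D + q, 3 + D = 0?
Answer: -57/11 ≈ -5.1818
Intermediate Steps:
D = -3 (D = -3 + 0 = -3)
g(q) = -3 + q
(g(-3)/(-5 - 17))*C = ((-3 - 3)/(-5 - 17))*(-19) = (-6/(-22))*(-19) = -1/22*(-6)*(-19) = (3/11)*(-19) = -57/11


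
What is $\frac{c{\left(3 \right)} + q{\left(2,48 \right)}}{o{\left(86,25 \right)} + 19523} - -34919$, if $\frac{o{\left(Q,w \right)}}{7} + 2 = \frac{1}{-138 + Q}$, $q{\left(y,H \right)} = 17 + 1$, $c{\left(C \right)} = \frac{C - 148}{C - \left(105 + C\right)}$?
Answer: $\frac{743903258003}{21303681} \approx 34919.0$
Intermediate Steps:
$c{\left(C \right)} = \frac{148}{105} - \frac{C}{105}$ ($c{\left(C \right)} = \frac{-148 + C}{-105} = \left(-148 + C\right) \left(- \frac{1}{105}\right) = \frac{148}{105} - \frac{C}{105}$)
$q{\left(y,H \right)} = 18$
$o{\left(Q,w \right)} = -14 + \frac{7}{-138 + Q}$
$\frac{c{\left(3 \right)} + q{\left(2,48 \right)}}{o{\left(86,25 \right)} + 19523} - -34919 = \frac{\left(\frac{148}{105} - \frac{1}{35}\right) + 18}{\frac{7 \left(277 - 172\right)}{-138 + 86} + 19523} - -34919 = \frac{\left(\frac{148}{105} - \frac{1}{35}\right) + 18}{\frac{7 \left(277 - 172\right)}{-52} + 19523} + 34919 = \frac{\frac{29}{21} + 18}{7 \left(- \frac{1}{52}\right) 105 + 19523} + 34919 = \frac{407}{21 \left(- \frac{735}{52} + 19523\right)} + 34919 = \frac{407}{21 \cdot \frac{1014461}{52}} + 34919 = \frac{407}{21} \cdot \frac{52}{1014461} + 34919 = \frac{21164}{21303681} + 34919 = \frac{743903258003}{21303681}$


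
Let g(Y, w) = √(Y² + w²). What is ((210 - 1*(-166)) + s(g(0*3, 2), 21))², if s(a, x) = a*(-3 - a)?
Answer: 133956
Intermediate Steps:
((210 - 1*(-166)) + s(g(0*3, 2), 21))² = ((210 - 1*(-166)) - √((0*3)² + 2²)*(3 + √((0*3)² + 2²)))² = ((210 + 166) - √(0² + 4)*(3 + √(0² + 4)))² = (376 - √(0 + 4)*(3 + √(0 + 4)))² = (376 - √4*(3 + √4))² = (376 - 1*2*(3 + 2))² = (376 - 1*2*5)² = (376 - 10)² = 366² = 133956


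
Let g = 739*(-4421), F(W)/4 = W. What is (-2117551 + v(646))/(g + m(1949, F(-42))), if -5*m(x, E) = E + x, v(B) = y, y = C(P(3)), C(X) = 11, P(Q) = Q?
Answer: 2646925/4084344 ≈ 0.64807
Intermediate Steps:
y = 11
v(B) = 11
F(W) = 4*W
g = -3267119
m(x, E) = -E/5 - x/5 (m(x, E) = -(E + x)/5 = -E/5 - x/5)
(-2117551 + v(646))/(g + m(1949, F(-42))) = (-2117551 + 11)/(-3267119 + (-4*(-42)/5 - ⅕*1949)) = -2117540/(-3267119 + (-⅕*(-168) - 1949/5)) = -2117540/(-3267119 + (168/5 - 1949/5)) = -2117540/(-3267119 - 1781/5) = -2117540/(-16337376/5) = -2117540*(-5/16337376) = 2646925/4084344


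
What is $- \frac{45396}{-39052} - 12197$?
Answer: $- \frac{9159074}{751} \approx -12196.0$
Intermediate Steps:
$- \frac{45396}{-39052} - 12197 = \left(-45396\right) \left(- \frac{1}{39052}\right) - 12197 = \frac{873}{751} - 12197 = - \frac{9159074}{751}$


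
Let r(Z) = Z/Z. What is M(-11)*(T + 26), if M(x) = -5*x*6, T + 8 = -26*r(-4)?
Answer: -2640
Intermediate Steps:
r(Z) = 1
T = -34 (T = -8 - 26*1 = -8 - 26 = -34)
M(x) = -30*x
M(-11)*(T + 26) = (-30*(-11))*(-34 + 26) = 330*(-8) = -2640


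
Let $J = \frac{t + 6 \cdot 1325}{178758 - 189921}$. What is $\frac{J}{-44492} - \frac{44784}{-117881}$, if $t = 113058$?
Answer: $\frac{1854739491476}{4878939340723} \approx 0.38015$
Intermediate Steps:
$J = - \frac{40336}{3721}$ ($J = \frac{113058 + 6 \cdot 1325}{178758 - 189921} = \frac{113058 + 7950}{-11163} = 121008 \left(- \frac{1}{11163}\right) = - \frac{40336}{3721} \approx -10.84$)
$\frac{J}{-44492} - \frac{44784}{-117881} = - \frac{40336}{3721 \left(-44492\right)} - \frac{44784}{-117881} = \left(- \frac{40336}{3721}\right) \left(- \frac{1}{44492}\right) - - \frac{44784}{117881} = \frac{10084}{41388683} + \frac{44784}{117881} = \frac{1854739491476}{4878939340723}$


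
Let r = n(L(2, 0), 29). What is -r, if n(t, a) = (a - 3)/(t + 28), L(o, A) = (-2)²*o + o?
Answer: -13/19 ≈ -0.68421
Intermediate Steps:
L(o, A) = 5*o (L(o, A) = 4*o + o = 5*o)
n(t, a) = (-3 + a)/(28 + t)
r = 13/19 (r = (-3 + 29)/(28 + 5*2) = 26/(28 + 10) = 26/38 = (1/38)*26 = 13/19 ≈ 0.68421)
-r = -1*13/19 = -13/19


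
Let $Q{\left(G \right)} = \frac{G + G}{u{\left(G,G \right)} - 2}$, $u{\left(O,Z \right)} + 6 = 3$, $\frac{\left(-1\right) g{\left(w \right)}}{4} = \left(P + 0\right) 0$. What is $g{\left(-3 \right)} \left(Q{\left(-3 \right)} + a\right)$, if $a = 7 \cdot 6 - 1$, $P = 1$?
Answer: $0$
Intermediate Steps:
$g{\left(w \right)} = 0$ ($g{\left(w \right)} = - 4 \left(1 + 0\right) 0 = - 4 \cdot 1 \cdot 0 = \left(-4\right) 0 = 0$)
$u{\left(O,Z \right)} = -3$ ($u{\left(O,Z \right)} = -6 + 3 = -3$)
$a = 41$ ($a = 42 - 1 = 41$)
$Q{\left(G \right)} = - \frac{2 G}{5}$ ($Q{\left(G \right)} = \frac{G + G}{-3 - 2} = \frac{2 G}{-5} = 2 G \left(- \frac{1}{5}\right) = - \frac{2 G}{5}$)
$g{\left(-3 \right)} \left(Q{\left(-3 \right)} + a\right) = 0 \left(\left(- \frac{2}{5}\right) \left(-3\right) + 41\right) = 0 \left(\frac{6}{5} + 41\right) = 0 \cdot \frac{211}{5} = 0$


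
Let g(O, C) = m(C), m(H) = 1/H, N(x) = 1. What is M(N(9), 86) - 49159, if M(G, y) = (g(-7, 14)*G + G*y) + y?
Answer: -685817/14 ≈ -48987.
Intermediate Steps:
g(O, C) = 1/C
M(G, y) = y + G/14 + G*y (M(G, y) = (G/14 + G*y) + y = y + G/14 + G*y)
M(N(9), 86) - 49159 = (86 + (1/14)*1 + 1*86) - 49159 = (86 + 1/14 + 86) - 49159 = 2409/14 - 49159 = -685817/14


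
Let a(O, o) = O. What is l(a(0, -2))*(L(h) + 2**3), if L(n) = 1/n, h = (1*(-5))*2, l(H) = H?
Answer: 0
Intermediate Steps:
h = -10 (h = -5*2 = -10)
l(a(0, -2))*(L(h) + 2**3) = 0*(1/(-10) + 2**3) = 0*(-1/10 + 8) = 0*(79/10) = 0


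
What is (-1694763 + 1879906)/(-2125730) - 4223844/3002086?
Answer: -4767283557209/3190812136390 ≈ -1.4941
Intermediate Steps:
(-1694763 + 1879906)/(-2125730) - 4223844/3002086 = 185143*(-1/2125730) - 4223844*1/3002086 = -185143/2125730 - 2111922/1501043 = -4767283557209/3190812136390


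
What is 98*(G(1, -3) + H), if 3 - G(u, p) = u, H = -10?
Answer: -784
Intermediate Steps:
G(u, p) = 3 - u
98*(G(1, -3) + H) = 98*((3 - 1*1) - 10) = 98*((3 - 1) - 10) = 98*(2 - 10) = 98*(-8) = -784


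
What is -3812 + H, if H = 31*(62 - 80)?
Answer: -4370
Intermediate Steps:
H = -558 (H = 31*(-18) = -558)
-3812 + H = -3812 - 558 = -4370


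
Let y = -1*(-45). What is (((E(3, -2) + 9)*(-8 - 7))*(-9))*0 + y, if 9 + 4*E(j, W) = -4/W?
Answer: 45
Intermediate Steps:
y = 45
E(j, W) = -9/4 - 1/W (E(j, W) = -9/4 + (-4/W)/4 = -9/4 - 1/W)
(((E(3, -2) + 9)*(-8 - 7))*(-9))*0 + y = ((((-9/4 - 1/(-2)) + 9)*(-8 - 7))*(-9))*0 + 45 = ((((-9/4 - 1*(-½)) + 9)*(-15))*(-9))*0 + 45 = ((((-9/4 + ½) + 9)*(-15))*(-9))*0 + 45 = (((-7/4 + 9)*(-15))*(-9))*0 + 45 = (((29/4)*(-15))*(-9))*0 + 45 = -435/4*(-9)*0 + 45 = (3915/4)*0 + 45 = 0 + 45 = 45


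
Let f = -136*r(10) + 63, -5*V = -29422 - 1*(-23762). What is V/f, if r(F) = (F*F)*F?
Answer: -1132/135937 ≈ -0.0083274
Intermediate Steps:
r(F) = F³ (r(F) = F²*F = F³)
V = 1132 (V = -(-29422 - 1*(-23762))/5 = -(-29422 + 23762)/5 = -⅕*(-5660) = 1132)
f = -135937 (f = -136*10³ + 63 = -136*1000 + 63 = -136000 + 63 = -135937)
V/f = 1132/(-135937) = 1132*(-1/135937) = -1132/135937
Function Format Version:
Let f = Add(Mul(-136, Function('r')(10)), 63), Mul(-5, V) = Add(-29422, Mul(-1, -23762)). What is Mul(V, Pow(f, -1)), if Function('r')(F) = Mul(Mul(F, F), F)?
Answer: Rational(-1132, 135937) ≈ -0.0083274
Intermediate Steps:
Function('r')(F) = Pow(F, 3) (Function('r')(F) = Mul(Pow(F, 2), F) = Pow(F, 3))
V = 1132 (V = Mul(Rational(-1, 5), Add(-29422, Mul(-1, -23762))) = Mul(Rational(-1, 5), Add(-29422, 23762)) = Mul(Rational(-1, 5), -5660) = 1132)
f = -135937 (f = Add(Mul(-136, Pow(10, 3)), 63) = Add(Mul(-136, 1000), 63) = Add(-136000, 63) = -135937)
Mul(V, Pow(f, -1)) = Mul(1132, Pow(-135937, -1)) = Mul(1132, Rational(-1, 135937)) = Rational(-1132, 135937)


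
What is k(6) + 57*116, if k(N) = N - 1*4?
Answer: 6614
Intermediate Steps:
k(N) = -4 + N (k(N) = N - 4 = -4 + N)
k(6) + 57*116 = (-4 + 6) + 57*116 = 2 + 6612 = 6614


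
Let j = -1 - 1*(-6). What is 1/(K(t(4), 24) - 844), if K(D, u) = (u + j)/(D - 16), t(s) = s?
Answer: -12/10157 ≈ -0.0011815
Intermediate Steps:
j = 5 (j = -1 + 6 = 5)
K(D, u) = (5 + u)/(-16 + D) (K(D, u) = (u + 5)/(D - 16) = (5 + u)/(-16 + D))
1/(K(t(4), 24) - 844) = 1/((5 + 24)/(-16 + 4) - 844) = 1/(29/(-12) - 844) = 1/(-1/12*29 - 844) = 1/(-29/12 - 844) = 1/(-10157/12) = -12/10157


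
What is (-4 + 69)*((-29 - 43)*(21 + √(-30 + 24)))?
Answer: -98280 - 4680*I*√6 ≈ -98280.0 - 11464.0*I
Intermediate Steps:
(-4 + 69)*((-29 - 43)*(21 + √(-30 + 24))) = 65*(-72*(21 + √(-6))) = 65*(-72*(21 + I*√6)) = 65*(-1512 - 72*I*√6) = -98280 - 4680*I*√6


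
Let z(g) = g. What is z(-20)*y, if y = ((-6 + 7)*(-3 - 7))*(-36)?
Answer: -7200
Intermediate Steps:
y = 360 (y = (1*(-10))*(-36) = -10*(-36) = 360)
z(-20)*y = -20*360 = -7200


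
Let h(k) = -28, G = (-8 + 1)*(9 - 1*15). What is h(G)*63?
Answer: -1764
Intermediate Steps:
G = 42 (G = -7*(9 - 15) = -7*(-6) = 42)
h(G)*63 = -28*63 = -1764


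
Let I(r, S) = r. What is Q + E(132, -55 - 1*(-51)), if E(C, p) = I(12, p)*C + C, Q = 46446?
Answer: 48162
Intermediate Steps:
E(C, p) = 13*C (E(C, p) = 12*C + C = 13*C)
Q + E(132, -55 - 1*(-51)) = 46446 + 13*132 = 46446 + 1716 = 48162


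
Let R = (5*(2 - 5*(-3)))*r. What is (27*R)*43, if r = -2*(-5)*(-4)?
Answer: -3947400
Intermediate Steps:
r = -40 (r = 10*(-4) = -40)
R = -3400 (R = (5*(2 - 5*(-3)))*(-40) = (5*(2 + 15))*(-40) = (5*17)*(-40) = 85*(-40) = -3400)
(27*R)*43 = (27*(-3400))*43 = -91800*43 = -3947400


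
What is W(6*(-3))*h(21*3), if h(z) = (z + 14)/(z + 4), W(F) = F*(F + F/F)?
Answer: 23562/67 ≈ 351.67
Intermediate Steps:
W(F) = F*(1 + F) (W(F) = F*(F + 1) = F*(1 + F))
h(z) = (14 + z)/(4 + z)
W(6*(-3))*h(21*3) = ((6*(-3))*(1 + 6*(-3)))*((14 + 21*3)/(4 + 21*3)) = (-18*(1 - 18))*((14 + 63)/(4 + 63)) = (-18*(-17))*(77/67) = 306*((1/67)*77) = 306*(77/67) = 23562/67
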